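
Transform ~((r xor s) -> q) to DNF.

~((r xor s) -> q)
⇔ ~(~(r xor s) | q)   — eliminate ->
⇔ ~(~((r & ~s) | (~r & s)) | q)   — expand xor
⇔ ~~((r & ~s) | (~r & s)) & ~q   — De Morgan
⇔ ((r & ~s) | (~r & s)) & ~q   — double negation
⇔ (r & ~s & ~q) | (~r & s & ~q)   — distribute & over |

(r & ~s & ~q) | (~r & s & ~q)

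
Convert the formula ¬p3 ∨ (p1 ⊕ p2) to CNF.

(¬p3 ∨ p1 ∨ p2) ∧ (¬p3 ∨ ¬p1 ∨ ¬p2)

¬p3 ∨ (p1 ⊕ p2)
≡ ¬p3 ∨ (p1 ∨ p2) ∧ ¬(p1 ∧ p2)   [expand ⊕]
≡ ¬p3 ∨ (p1 ∨ p2) ∧ (¬p1 ∨ ¬p2)   [De Morgan]
≡ (¬p3 ∨ p1 ∨ p2) ∧ (¬p3 ∨ ¬p1 ∨ ¬p2)   [distribute ∨ over ∧]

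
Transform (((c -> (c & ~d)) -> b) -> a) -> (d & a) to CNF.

(c | b | d) & (c | b | a) & (~c | d | b) & (~a | d)

(((c -> (c & ~d)) -> b) -> a) -> (d & a)
≡ ~(((c -> (c & ~d)) -> b) -> a) | (d & a)   [eliminate ->]
≡ ~(~((c -> (c & ~d)) -> b) | a) | (d & a)   [eliminate ->]
≡ ~(~(~(c -> (c & ~d)) | b) | a) | (d & a)   [eliminate ->]
≡ ~(~(~(~c | (c & ~d)) | b) | a) | (d & a)   [eliminate ->]
≡ (~~(~(~c | (c & ~d)) | b) & ~a) | (d & a)   [De Morgan]
≡ ((~(~c | (c & ~d)) | b) & ~a) | (d & a)   [double negation]
≡ (((~~c & ~(c & ~d)) | b) & ~a) | (d & a)   [De Morgan]
≡ (((c & ~(c & ~d)) | b) & ~a) | (d & a)   [double negation]
≡ (((c & (~c | ~~d)) | b) & ~a) | (d & a)   [De Morgan]
≡ (((c & (~c | d)) | b) & ~a) | (d & a)   [double negation]
≡ (c | b | d) & (c | b | a) & (~c | d | b | d) & (~c | d | b | a) & (~a | d) & (~a | a)   [distribute | over &]
≡ (c | b | d) & (c | b | a) & (~c | d | b) & (~a | d)   [simplify]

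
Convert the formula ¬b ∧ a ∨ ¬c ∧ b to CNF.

¬b ∧ a ∨ ¬c ∧ b
≡ (¬b ∨ ¬c) ∧ (¬b ∨ b) ∧ (a ∨ ¬c) ∧ (a ∨ b)   [distribute ∨ over ∧]
≡ (¬b ∨ ¬c) ∧ (a ∨ ¬c) ∧ (a ∨ b)   [simplify]

(¬b ∨ ¬c) ∧ (a ∨ ¬c) ∧ (a ∨ b)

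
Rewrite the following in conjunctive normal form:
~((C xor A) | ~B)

~((C xor A) | ~B)
⇔ ~(((C | A) & ~(C & A)) | ~B)   — expand xor
⇔ ~((C | A) & ~(C & A)) & ~~B   — De Morgan
⇔ (~(C | A) | ~~(C & A)) & ~~B   — De Morgan
⇔ ((~C & ~A) | ~~(C & A)) & ~~B   — De Morgan
⇔ ((~C & ~A) | (C & A)) & ~~B   — double negation
⇔ ((~C & ~A) | (C & A)) & B   — double negation
⇔ (~C | C) & (~C | A) & (~A | C) & (~A | A) & B   — distribute | over &
⇔ (~C | A) & (~A | C) & B   — simplify

(~C | A) & (~A | C) & B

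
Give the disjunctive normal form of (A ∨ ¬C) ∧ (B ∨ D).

(A ∨ ¬C) ∧ (B ∨ D)
≡ A ∧ B ∨ A ∧ D ∨ ¬C ∧ B ∨ ¬C ∧ D   [distribute ∧ over ∨]

A ∧ B ∨ A ∧ D ∨ ¬C ∧ B ∨ ¬C ∧ D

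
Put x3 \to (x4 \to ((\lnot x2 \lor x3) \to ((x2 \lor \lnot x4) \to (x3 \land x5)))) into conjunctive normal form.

x3 \to (x4 \to ((\lnot x2 \lor x3) \to ((x2 \lor \lnot x4) \to (x3 \land x5))))
= \lnot x3 \lor (x4 \to ((\lnot x2 \lor x3) \to ((x2 \lor \lnot x4) \to (x3 \land x5))))
= \lnot x3 \lor \lnot x4 \lor ((\lnot x2 \lor x3) \to ((x2 \lor \lnot x4) \to (x3 \land x5)))
= \lnot x3 \lor \lnot x4 \lor \lnot (\lnot x2 \lor x3) \lor ((x2 \lor \lnot x4) \to (x3 \land x5))
= \lnot x3 \lor \lnot x4 \lor \lnot (\lnot x2 \lor x3) \lor \lnot (x2 \lor \lnot x4) \lor (x3 \land x5)
= \lnot x3 \lor \lnot x4 \lor (\lnot \lnot x2 \land \lnot x3) \lor \lnot (x2 \lor \lnot x4) \lor (x3 \land x5)
= \lnot x3 \lor \lnot x4 \lor (x2 \land \lnot x3) \lor \lnot (x2 \lor \lnot x4) \lor (x3 \land x5)
= \lnot x3 \lor \lnot x4 \lor (x2 \land \lnot x3) \lor (\lnot x2 \land \lnot \lnot x4) \lor (x3 \land x5)
= \lnot x3 \lor \lnot x4 \lor (x2 \land \lnot x3) \lor (\lnot x2 \land x4) \lor (x3 \land x5)
= (\lnot x3 \lor \lnot x4 \lor x2 \lor \lnot x2 \lor x3) \land (\lnot x3 \lor \lnot x4 \lor x2 \lor \lnot x2 \lor x5) \land (\lnot x3 \lor \lnot x4 \lor x2 \lor x4 \lor x3) \land (\lnot x3 \lor \lnot x4 \lor x2 \lor x4 \lor x5) \land (\lnot x3 \lor \lnot x4 \lor \lnot x3 \lor \lnot x2 \lor x3) \land (\lnot x3 \lor \lnot x4 \lor \lnot x3 \lor \lnot x2 \lor x5) \land (\lnot x3 \lor \lnot x4 \lor \lnot x3 \lor x4 \lor x3) \land (\lnot x3 \lor \lnot x4 \lor \lnot x3 \lor x4 \lor x5)
= \lnot x3 \lor \lnot x4 \lor \lnot x2 \lor x5

\lnot x3 \lor \lnot x4 \lor \lnot x2 \lor x5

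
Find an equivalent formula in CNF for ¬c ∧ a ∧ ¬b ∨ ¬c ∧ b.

¬c ∧ a ∧ ¬b ∨ ¬c ∧ b
= (¬c ∨ ¬c) ∧ (¬c ∨ b) ∧ (a ∨ ¬c) ∧ (a ∨ b) ∧ (¬b ∨ ¬c) ∧ (¬b ∨ b)   — distribute ∨ over ∧
= ¬c ∧ (a ∨ b)   — simplify

¬c ∧ (a ∨ b)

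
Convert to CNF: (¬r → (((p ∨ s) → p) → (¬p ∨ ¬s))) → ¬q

(¬r ∨ ¬q) ∧ (p ∨ ¬q) ∧ (s ∨ ¬q)

(¬r → (((p ∨ s) → p) → (¬p ∨ ¬s))) → ¬q
≡ ¬(¬r → (((p ∨ s) → p) → (¬p ∨ ¬s))) ∨ ¬q   [eliminate →]
≡ ¬(¬¬r ∨ (((p ∨ s) → p) → (¬p ∨ ¬s))) ∨ ¬q   [eliminate →]
≡ ¬(¬¬r ∨ ¬((p ∨ s) → p) ∨ ¬p ∨ ¬s) ∨ ¬q   [eliminate →]
≡ ¬(¬¬r ∨ ¬(¬(p ∨ s) ∨ p) ∨ ¬p ∨ ¬s) ∨ ¬q   [eliminate →]
≡ (¬¬¬r ∧ ¬¬(¬(p ∨ s) ∨ p) ∧ ¬¬p ∧ ¬¬s) ∨ ¬q   [De Morgan]
≡ (¬r ∧ ¬¬(¬(p ∨ s) ∨ p) ∧ ¬¬p ∧ ¬¬s) ∨ ¬q   [double negation]
≡ (¬r ∧ (¬(p ∨ s) ∨ p) ∧ ¬¬p ∧ ¬¬s) ∨ ¬q   [double negation]
≡ (¬r ∧ ((¬p ∧ ¬s) ∨ p) ∧ ¬¬p ∧ ¬¬s) ∨ ¬q   [De Morgan]
≡ (¬r ∧ ((¬p ∧ ¬s) ∨ p) ∧ p ∧ ¬¬s) ∨ ¬q   [double negation]
≡ (¬r ∧ ((¬p ∧ ¬s) ∨ p) ∧ p ∧ s) ∨ ¬q   [double negation]
≡ (¬r ∨ ¬q) ∧ (¬p ∨ p ∨ ¬q) ∧ (¬s ∨ p ∨ ¬q) ∧ (p ∨ ¬q) ∧ (s ∨ ¬q)   [distribute ∨ over ∧]
≡ (¬r ∨ ¬q) ∧ (p ∨ ¬q) ∧ (s ∨ ¬q)   [simplify]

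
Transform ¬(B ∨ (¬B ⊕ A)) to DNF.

¬(B ∨ (¬B ⊕ A))
⇔ ¬(B ∨ (¬B ∧ ¬A) ∨ (¬¬B ∧ A))   (expand ⊕)
⇔ ¬B ∧ ¬(¬B ∧ ¬A) ∧ ¬(¬¬B ∧ A)   (De Morgan)
⇔ ¬B ∧ (¬¬B ∨ ¬¬A) ∧ ¬(¬¬B ∧ A)   (De Morgan)
⇔ ¬B ∧ (B ∨ ¬¬A) ∧ ¬(¬¬B ∧ A)   (double negation)
⇔ ¬B ∧ (B ∨ A) ∧ ¬(¬¬B ∧ A)   (double negation)
⇔ ¬B ∧ (B ∨ A) ∧ (¬¬¬B ∨ ¬A)   (De Morgan)
⇔ ¬B ∧ (B ∨ A) ∧ (¬B ∨ ¬A)   (double negation)
⇔ (¬B ∧ B ∧ ¬B) ∨ (¬B ∧ B ∧ ¬A) ∨ (¬B ∧ A ∧ ¬B) ∨ (¬B ∧ A ∧ ¬A)   (distribute ∧ over ∨)
⇔ ¬B ∧ A   (simplify)

¬B ∧ A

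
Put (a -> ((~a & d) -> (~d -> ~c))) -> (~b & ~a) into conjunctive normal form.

(a -> ((~a & d) -> (~d -> ~c))) -> (~b & ~a)
⇔ ~(a -> ((~a & d) -> (~d -> ~c))) | (~b & ~a)   [eliminate ->]
⇔ ~(~a | ((~a & d) -> (~d -> ~c))) | (~b & ~a)   [eliminate ->]
⇔ ~(~a | ~(~a & d) | (~d -> ~c)) | (~b & ~a)   [eliminate ->]
⇔ ~(~a | ~(~a & d) | ~~d | ~c) | (~b & ~a)   [eliminate ->]
⇔ (~~a & ~~(~a & d) & ~~~d & ~~c) | (~b & ~a)   [De Morgan]
⇔ (a & ~~(~a & d) & ~~~d & ~~c) | (~b & ~a)   [double negation]
⇔ (a & ~a & d & ~~~d & ~~c) | (~b & ~a)   [double negation]
⇔ (a & ~a & d & ~d & ~~c) | (~b & ~a)   [double negation]
⇔ (a & ~a & d & ~d & c) | (~b & ~a)   [double negation]
⇔ (a | ~b) & (a | ~a) & (~a | ~b) & (~a | ~a) & (d | ~b) & (d | ~a) & (~d | ~b) & (~d | ~a) & (c | ~b) & (c | ~a)   [distribute | over &]
⇔ (a | ~b) & ~a & (d | ~b) & (~d | ~b) & (c | ~b)   [simplify]

(a | ~b) & ~a & (d | ~b) & (~d | ~b) & (c | ~b)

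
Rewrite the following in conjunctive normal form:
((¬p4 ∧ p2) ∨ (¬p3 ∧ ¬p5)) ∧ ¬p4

(p2 ∨ ¬p3) ∧ (p2 ∨ ¬p5) ∧ ¬p4

((¬p4 ∧ p2) ∨ (¬p3 ∧ ¬p5)) ∧ ¬p4
⇔ (¬p4 ∨ ¬p3) ∧ (¬p4 ∨ ¬p5) ∧ (p2 ∨ ¬p3) ∧ (p2 ∨ ¬p5) ∧ ¬p4   [distribute ∨ over ∧]
⇔ (p2 ∨ ¬p3) ∧ (p2 ∨ ¬p5) ∧ ¬p4   [simplify]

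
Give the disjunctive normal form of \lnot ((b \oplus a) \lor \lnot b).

a \land b

\lnot ((b \oplus a) \lor \lnot b)
≡ \lnot ((b \land \lnot a) \lor (\lnot b \land a) \lor \lnot b)
≡ \lnot (b \land \lnot a) \land \lnot (\lnot b \land a) \land \lnot \lnot b
≡ (\lnot b \lor \lnot \lnot a) \land \lnot (\lnot b \land a) \land \lnot \lnot b
≡ (\lnot b \lor a) \land \lnot (\lnot b \land a) \land \lnot \lnot b
≡ (\lnot b \lor a) \land (\lnot \lnot b \lor \lnot a) \land \lnot \lnot b
≡ (\lnot b \lor a) \land (b \lor \lnot a) \land \lnot \lnot b
≡ (\lnot b \lor a) \land (b \lor \lnot a) \land b
≡ (\lnot b \land b \land b) \lor (\lnot b \land \lnot a \land b) \lor (a \land b \land b) \lor (a \land \lnot a \land b)
≡ a \land b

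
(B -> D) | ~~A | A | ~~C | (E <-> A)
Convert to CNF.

(B -> D) | ~~A | A | ~~C | (E <-> A)
= ~B | D | ~~A | A | ~~C | (E <-> A)   (eliminate ->)
= ~B | D | ~~A | A | ~~C | ((E -> A) & (A -> E))   (eliminate <->)
= ~B | D | ~~A | A | ~~C | ((~E | A) & (A -> E))   (eliminate ->)
= ~B | D | ~~A | A | ~~C | ((~E | A) & (~A | E))   (eliminate ->)
= ~B | D | A | A | ~~C | ((~E | A) & (~A | E))   (double negation)
= ~B | D | A | A | C | ((~E | A) & (~A | E))   (double negation)
= (~B | D | A | A | C | ~E | A) & (~B | D | A | A | C | ~A | E)   (distribute | over &)
= ~B | D | A | C | ~E   (simplify)

~B | D | A | C | ~E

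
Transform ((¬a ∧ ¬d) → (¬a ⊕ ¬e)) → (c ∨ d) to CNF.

(¬a ∨ c ∨ d) ∧ (a ∨ ¬e ∨ c ∨ d)

((¬a ∧ ¬d) → (¬a ⊕ ¬e)) → (c ∨ d)
≡ ¬((¬a ∧ ¬d) → (¬a ⊕ ¬e)) ∨ c ∨ d   — eliminate →
≡ ¬(¬(¬a ∧ ¬d) ∨ (¬a ⊕ ¬e)) ∨ c ∨ d   — eliminate →
≡ ¬(¬(¬a ∧ ¬d) ∨ ((¬a ∨ ¬e) ∧ ¬(¬a ∧ ¬e))) ∨ c ∨ d   — expand ⊕
≡ (¬¬(¬a ∧ ¬d) ∧ ¬((¬a ∨ ¬e) ∧ ¬(¬a ∧ ¬e))) ∨ c ∨ d   — De Morgan
≡ (¬a ∧ ¬d ∧ ¬((¬a ∨ ¬e) ∧ ¬(¬a ∧ ¬e))) ∨ c ∨ d   — double negation
≡ (¬a ∧ ¬d ∧ (¬(¬a ∨ ¬e) ∨ ¬¬(¬a ∧ ¬e))) ∨ c ∨ d   — De Morgan
≡ (¬a ∧ ¬d ∧ ((¬¬a ∧ ¬¬e) ∨ ¬¬(¬a ∧ ¬e))) ∨ c ∨ d   — De Morgan
≡ (¬a ∧ ¬d ∧ ((a ∧ ¬¬e) ∨ ¬¬(¬a ∧ ¬e))) ∨ c ∨ d   — double negation
≡ (¬a ∧ ¬d ∧ ((a ∧ e) ∨ ¬¬(¬a ∧ ¬e))) ∨ c ∨ d   — double negation
≡ (¬a ∧ ¬d ∧ ((a ∧ e) ∨ (¬a ∧ ¬e))) ∨ c ∨ d   — double negation
≡ (¬a ∨ c ∨ d) ∧ (¬d ∨ c ∨ d) ∧ (a ∨ ¬a ∨ c ∨ d) ∧ (a ∨ ¬e ∨ c ∨ d) ∧ (e ∨ ¬a ∨ c ∨ d) ∧ (e ∨ ¬e ∨ c ∨ d)   — distribute ∨ over ∧
≡ (¬a ∨ c ∨ d) ∧ (a ∨ ¬e ∨ c ∨ d)   — simplify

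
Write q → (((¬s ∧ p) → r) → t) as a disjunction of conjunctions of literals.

q → (((¬s ∧ p) → r) → t)
≡ ¬q ∨ (((¬s ∧ p) → r) → t)   [eliminate →]
≡ ¬q ∨ ¬((¬s ∧ p) → r) ∨ t   [eliminate →]
≡ ¬q ∨ ¬(¬(¬s ∧ p) ∨ r) ∨ t   [eliminate →]
≡ ¬q ∨ (¬¬(¬s ∧ p) ∧ ¬r) ∨ t   [De Morgan]
≡ ¬q ∨ (¬s ∧ p ∧ ¬r) ∨ t   [double negation]

¬q ∨ (¬s ∧ p ∧ ¬r) ∨ t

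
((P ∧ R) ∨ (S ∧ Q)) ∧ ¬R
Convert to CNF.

((P ∧ R) ∨ (S ∧ Q)) ∧ ¬R
= (P ∨ S) ∧ (P ∨ Q) ∧ (R ∨ S) ∧ (R ∨ Q) ∧ ¬R

(P ∨ S) ∧ (P ∨ Q) ∧ (R ∨ S) ∧ (R ∨ Q) ∧ ¬R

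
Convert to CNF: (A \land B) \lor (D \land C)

(A \land B) \lor (D \land C)
≡ (A \lor D) \land (A \lor C) \land (B \lor D) \land (B \lor C)   [distribute \lor over \land]

(A \lor D) \land (A \lor C) \land (B \lor D) \land (B \lor C)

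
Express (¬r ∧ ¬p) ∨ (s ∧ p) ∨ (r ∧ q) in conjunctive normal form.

(¬r ∨ s ∨ q) ∧ (¬r ∨ p ∨ q) ∧ (¬p ∨ s ∨ r) ∧ (¬p ∨ s ∨ q)

(¬r ∧ ¬p) ∨ (s ∧ p) ∨ (r ∧ q)
⇔ (¬r ∨ s ∨ r) ∧ (¬r ∨ s ∨ q) ∧ (¬r ∨ p ∨ r) ∧ (¬r ∨ p ∨ q) ∧ (¬p ∨ s ∨ r) ∧ (¬p ∨ s ∨ q) ∧ (¬p ∨ p ∨ r) ∧ (¬p ∨ p ∨ q)
⇔ (¬r ∨ s ∨ q) ∧ (¬r ∨ p ∨ q) ∧ (¬p ∨ s ∨ r) ∧ (¬p ∨ s ∨ q)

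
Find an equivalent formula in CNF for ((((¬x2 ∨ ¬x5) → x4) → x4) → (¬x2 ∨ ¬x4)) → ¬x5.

(x2 ∨ ¬x5) ∧ (x4 ∨ ¬x5)

((((¬x2 ∨ ¬x5) → x4) → x4) → (¬x2 ∨ ¬x4)) → ¬x5
≡ ¬((((¬x2 ∨ ¬x5) → x4) → x4) → (¬x2 ∨ ¬x4)) ∨ ¬x5   [eliminate →]
≡ ¬(¬(((¬x2 ∨ ¬x5) → x4) → x4) ∨ ¬x2 ∨ ¬x4) ∨ ¬x5   [eliminate →]
≡ ¬(¬(¬((¬x2 ∨ ¬x5) → x4) ∨ x4) ∨ ¬x2 ∨ ¬x4) ∨ ¬x5   [eliminate →]
≡ ¬(¬(¬(¬(¬x2 ∨ ¬x5) ∨ x4) ∨ x4) ∨ ¬x2 ∨ ¬x4) ∨ ¬x5   [eliminate →]
≡ (¬¬(¬(¬(¬x2 ∨ ¬x5) ∨ x4) ∨ x4) ∧ ¬¬x2 ∧ ¬¬x4) ∨ ¬x5   [De Morgan]
≡ ((¬(¬(¬x2 ∨ ¬x5) ∨ x4) ∨ x4) ∧ ¬¬x2 ∧ ¬¬x4) ∨ ¬x5   [double negation]
≡ (((¬¬(¬x2 ∨ ¬x5) ∧ ¬x4) ∨ x4) ∧ ¬¬x2 ∧ ¬¬x4) ∨ ¬x5   [De Morgan]
≡ ((((¬x2 ∨ ¬x5) ∧ ¬x4) ∨ x4) ∧ ¬¬x2 ∧ ¬¬x4) ∨ ¬x5   [double negation]
≡ ((((¬x2 ∨ ¬x5) ∧ ¬x4) ∨ x4) ∧ x2 ∧ ¬¬x4) ∨ ¬x5   [double negation]
≡ ((((¬x2 ∨ ¬x5) ∧ ¬x4) ∨ x4) ∧ x2 ∧ x4) ∨ ¬x5   [double negation]
≡ (¬x2 ∨ ¬x5 ∨ x4 ∨ ¬x5) ∧ (¬x4 ∨ x4 ∨ ¬x5) ∧ (x2 ∨ ¬x5) ∧ (x4 ∨ ¬x5)   [distribute ∨ over ∧]
≡ (x2 ∨ ¬x5) ∧ (x4 ∨ ¬x5)   [simplify]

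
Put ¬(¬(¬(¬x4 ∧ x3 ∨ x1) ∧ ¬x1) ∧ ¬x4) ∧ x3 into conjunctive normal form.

(x4 ∨ ¬x3) ∧ (¬x1 ∨ x4) ∧ x3

¬(¬(¬(¬x4 ∧ x3 ∨ x1) ∧ ¬x1) ∧ ¬x4) ∧ x3
≡ (¬¬(¬(¬x4 ∧ x3 ∨ x1) ∧ ¬x1) ∨ ¬¬x4) ∧ x3   [De Morgan]
≡ (¬(¬x4 ∧ x3 ∨ x1) ∧ ¬x1 ∨ ¬¬x4) ∧ x3   [double negation]
≡ (¬(¬x4 ∧ x3) ∧ ¬x1 ∧ ¬x1 ∨ ¬¬x4) ∧ x3   [De Morgan]
≡ ((¬¬x4 ∨ ¬x3) ∧ ¬x1 ∧ ¬x1 ∨ ¬¬x4) ∧ x3   [De Morgan]
≡ ((x4 ∨ ¬x3) ∧ ¬x1 ∧ ¬x1 ∨ ¬¬x4) ∧ x3   [double negation]
≡ ((x4 ∨ ¬x3) ∧ ¬x1 ∧ ¬x1 ∨ x4) ∧ x3   [double negation]
≡ (x4 ∨ ¬x3 ∨ x4) ∧ (¬x1 ∨ x4) ∧ (¬x1 ∨ x4) ∧ x3   [distribute ∨ over ∧]
≡ (x4 ∨ ¬x3) ∧ (¬x1 ∨ x4) ∧ x3   [simplify]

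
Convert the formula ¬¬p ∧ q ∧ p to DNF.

p ∧ q

¬¬p ∧ q ∧ p
⇔ p ∧ q ∧ p   — double negation
⇔ p ∧ q   — simplify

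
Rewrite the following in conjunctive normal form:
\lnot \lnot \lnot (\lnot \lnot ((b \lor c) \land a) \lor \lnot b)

(\lnot b \lor \lnot a) \land (\lnot c \lor \lnot a) \land b

\lnot \lnot \lnot (\lnot \lnot ((b \lor c) \land a) \lor \lnot b)
≡ \lnot (\lnot \lnot ((b \lor c) \land a) \lor \lnot b)   (double negation)
≡ \lnot \lnot \lnot ((b \lor c) \land a) \land \lnot \lnot b   (De Morgan)
≡ \lnot ((b \lor c) \land a) \land \lnot \lnot b   (double negation)
≡ (\lnot (b \lor c) \lor \lnot a) \land \lnot \lnot b   (De Morgan)
≡ ((\lnot b \land \lnot c) \lor \lnot a) \land \lnot \lnot b   (De Morgan)
≡ ((\lnot b \land \lnot c) \lor \lnot a) \land b   (double negation)
≡ (\lnot b \lor \lnot a) \land (\lnot c \lor \lnot a) \land b   (distribute \lor over \land)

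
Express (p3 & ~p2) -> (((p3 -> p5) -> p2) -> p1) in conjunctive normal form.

~p3 | p2 | p5 | p1

(p3 & ~p2) -> (((p3 -> p5) -> p2) -> p1)
≡ ~(p3 & ~p2) | (((p3 -> p5) -> p2) -> p1)   [eliminate ->]
≡ ~(p3 & ~p2) | ~((p3 -> p5) -> p2) | p1   [eliminate ->]
≡ ~(p3 & ~p2) | ~(~(p3 -> p5) | p2) | p1   [eliminate ->]
≡ ~(p3 & ~p2) | ~(~(~p3 | p5) | p2) | p1   [eliminate ->]
≡ ~p3 | ~~p2 | ~(~(~p3 | p5) | p2) | p1   [De Morgan]
≡ ~p3 | p2 | ~(~(~p3 | p5) | p2) | p1   [double negation]
≡ ~p3 | p2 | (~~(~p3 | p5) & ~p2) | p1   [De Morgan]
≡ ~p3 | p2 | ((~p3 | p5) & ~p2) | p1   [double negation]
≡ (~p3 | p2 | ~p3 | p5 | p1) & (~p3 | p2 | ~p2 | p1)   [distribute | over &]
≡ ~p3 | p2 | p5 | p1   [simplify]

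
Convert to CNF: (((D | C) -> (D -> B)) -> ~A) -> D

(((D | C) -> (D -> B)) -> ~A) -> D
⇔ ~(((D | C) -> (D -> B)) -> ~A) | D   [eliminate ->]
⇔ ~(~((D | C) -> (D -> B)) | ~A) | D   [eliminate ->]
⇔ ~(~(~(D | C) | (D -> B)) | ~A) | D   [eliminate ->]
⇔ ~(~(~(D | C) | ~D | B) | ~A) | D   [eliminate ->]
⇔ (~~(~(D | C) | ~D | B) & ~~A) | D   [De Morgan]
⇔ ((~(D | C) | ~D | B) & ~~A) | D   [double negation]
⇔ (((~D & ~C) | ~D | B) & ~~A) | D   [De Morgan]
⇔ (((~D & ~C) | ~D | B) & A) | D   [double negation]
⇔ (~D | ~D | B | D) & (~C | ~D | B | D) & (A | D)   [distribute | over &]
⇔ A | D   [simplify]

A | D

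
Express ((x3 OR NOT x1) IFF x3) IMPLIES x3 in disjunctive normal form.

(NOT x1 AND NOT x3) OR x3

((x3 OR NOT x1) IFF x3) IMPLIES x3
≡ NOT ((x3 OR NOT x1) IFF x3) OR x3
≡ NOT (((x3 OR NOT x1) IMPLIES x3) AND (x3 IMPLIES (x3 OR NOT x1))) OR x3
≡ NOT ((NOT (x3 OR NOT x1) OR x3) AND (x3 IMPLIES (x3 OR NOT x1))) OR x3
≡ NOT ((NOT (x3 OR NOT x1) OR x3) AND (NOT x3 OR x3 OR NOT x1)) OR x3
≡ NOT (NOT (x3 OR NOT x1) OR x3) OR NOT (NOT x3 OR x3 OR NOT x1) OR x3
≡ (NOT NOT (x3 OR NOT x1) AND NOT x3) OR NOT (NOT x3 OR x3 OR NOT x1) OR x3
≡ ((x3 OR NOT x1) AND NOT x3) OR NOT (NOT x3 OR x3 OR NOT x1) OR x3
≡ ((x3 OR NOT x1) AND NOT x3) OR (NOT NOT x3 AND NOT x3 AND NOT NOT x1) OR x3
≡ ((x3 OR NOT x1) AND NOT x3) OR (x3 AND NOT x3 AND NOT NOT x1) OR x3
≡ ((x3 OR NOT x1) AND NOT x3) OR (x3 AND NOT x3 AND x1) OR x3
≡ (x3 AND NOT x3) OR (NOT x1 AND NOT x3) OR (x3 AND NOT x3 AND x1) OR x3
≡ (NOT x1 AND NOT x3) OR x3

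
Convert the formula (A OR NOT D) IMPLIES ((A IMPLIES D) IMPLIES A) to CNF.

(A OR NOT D) IMPLIES ((A IMPLIES D) IMPLIES A)
= NOT (A OR NOT D) OR ((A IMPLIES D) IMPLIES A)   [eliminate IMPLIES]
= NOT (A OR NOT D) OR NOT (A IMPLIES D) OR A   [eliminate IMPLIES]
= NOT (A OR NOT D) OR NOT (NOT A OR D) OR A   [eliminate IMPLIES]
= (NOT A AND NOT NOT D) OR NOT (NOT A OR D) OR A   [De Morgan]
= (NOT A AND D) OR NOT (NOT A OR D) OR A   [double negation]
= (NOT A AND D) OR (NOT NOT A AND NOT D) OR A   [De Morgan]
= (NOT A AND D) OR (A AND NOT D) OR A   [double negation]
= (NOT A OR A OR A) AND (NOT A OR NOT D OR A) AND (D OR A OR A) AND (D OR NOT D OR A)   [distribute OR over AND]
= D OR A   [simplify]

D OR A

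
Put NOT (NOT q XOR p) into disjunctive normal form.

(q AND NOT p) OR (p AND NOT q)

NOT (NOT q XOR p)
⇔ NOT ((NOT q AND NOT p) OR (NOT NOT q AND p))   [expand XOR]
⇔ NOT (NOT q AND NOT p) AND NOT (NOT NOT q AND p)   [De Morgan]
⇔ (NOT NOT q OR NOT NOT p) AND NOT (NOT NOT q AND p)   [De Morgan]
⇔ (q OR NOT NOT p) AND NOT (NOT NOT q AND p)   [double negation]
⇔ (q OR p) AND NOT (NOT NOT q AND p)   [double negation]
⇔ (q OR p) AND (NOT NOT NOT q OR NOT p)   [De Morgan]
⇔ (q OR p) AND (NOT q OR NOT p)   [double negation]
⇔ (q AND NOT q) OR (q AND NOT p) OR (p AND NOT q) OR (p AND NOT p)   [distribute AND over OR]
⇔ (q AND NOT p) OR (p AND NOT q)   [simplify]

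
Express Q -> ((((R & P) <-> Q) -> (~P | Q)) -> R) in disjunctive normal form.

Q -> ((((R & P) <-> Q) -> (~P | Q)) -> R)
≡ ~Q | ((((R & P) <-> Q) -> (~P | Q)) -> R)
≡ ~Q | ~(((R & P) <-> Q) -> (~P | Q)) | R
≡ ~Q | ~(~((R & P) <-> Q) | ~P | Q) | R
≡ ~Q | ~(~(((R & P) -> Q) & (Q -> (R & P))) | ~P | Q) | R
≡ ~Q | ~(~((~(R & P) | Q) & (Q -> (R & P))) | ~P | Q) | R
≡ ~Q | ~(~((~(R & P) | Q) & (~Q | (R & P))) | ~P | Q) | R
≡ ~Q | (~~((~(R & P) | Q) & (~Q | (R & P))) & ~~P & ~Q) | R
≡ ~Q | ((~(R & P) | Q) & (~Q | (R & P)) & ~~P & ~Q) | R
≡ ~Q | ((~R | ~P | Q) & (~Q | (R & P)) & ~~P & ~Q) | R
≡ ~Q | ((~R | ~P | Q) & (~Q | (R & P)) & P & ~Q) | R
≡ ~Q | (~R & ~Q & P & ~Q) | (~R & R & P & P & ~Q) | (~P & ~Q & P & ~Q) | (~P & R & P & P & ~Q) | (Q & ~Q & P & ~Q) | (Q & R & P & P & ~Q) | R
≡ ~Q | R

~Q | R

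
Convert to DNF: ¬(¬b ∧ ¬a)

¬(¬b ∧ ¬a)
≡ ¬¬b ∨ ¬¬a
≡ b ∨ ¬¬a
≡ b ∨ a

b ∨ a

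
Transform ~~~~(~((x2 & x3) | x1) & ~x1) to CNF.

(~x2 | ~x3) & ~x1

~~~~(~((x2 & x3) | x1) & ~x1)
⇔ ~~(~((x2 & x3) | x1) & ~x1)   (double negation)
⇔ ~((x2 & x3) | x1) & ~x1   (double negation)
⇔ ~(x2 & x3) & ~x1 & ~x1   (De Morgan)
⇔ (~x2 | ~x3) & ~x1 & ~x1   (De Morgan)
⇔ (~x2 | ~x3) & ~x1   (simplify)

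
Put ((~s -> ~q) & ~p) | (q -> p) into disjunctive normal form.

((~s -> ~q) & ~p) | (q -> p)
⇔ ((~~s | ~q) & ~p) | (q -> p)   — eliminate ->
⇔ ((~~s | ~q) & ~p) | ~q | p   — eliminate ->
⇔ ((s | ~q) & ~p) | ~q | p   — double negation
⇔ (s & ~p) | (~q & ~p) | ~q | p   — distribute & over |
⇔ (s & ~p) | ~q | p   — simplify

(s & ~p) | ~q | p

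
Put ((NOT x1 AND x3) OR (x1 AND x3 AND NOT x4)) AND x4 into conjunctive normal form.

(NOT x1 OR NOT x4) AND x3 AND x4

((NOT x1 AND x3) OR (x1 AND x3 AND NOT x4)) AND x4
⇔ (NOT x1 OR x1) AND (NOT x1 OR x3) AND (NOT x1 OR NOT x4) AND (x3 OR x1) AND (x3 OR x3) AND (x3 OR NOT x4) AND x4   [distribute OR over AND]
⇔ (NOT x1 OR NOT x4) AND x3 AND x4   [simplify]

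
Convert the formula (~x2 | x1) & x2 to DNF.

x1 & x2

(~x2 | x1) & x2
= (~x2 & x2) | (x1 & x2)   [distribute & over |]
= x1 & x2   [simplify]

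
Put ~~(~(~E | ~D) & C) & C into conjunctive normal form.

~~(~(~E | ~D) & C) & C
= ~(~E | ~D) & C & C   [double negation]
= ~~E & ~~D & C & C   [De Morgan]
= E & ~~D & C & C   [double negation]
= E & D & C & C   [double negation]
= E & D & C   [simplify]

E & D & C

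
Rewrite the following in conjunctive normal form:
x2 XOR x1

(x2 OR x1) AND (NOT x2 OR NOT x1)

x2 XOR x1
≡ (x2 OR x1) AND NOT (x2 AND x1)   [expand XOR]
≡ (x2 OR x1) AND (NOT x2 OR NOT x1)   [De Morgan]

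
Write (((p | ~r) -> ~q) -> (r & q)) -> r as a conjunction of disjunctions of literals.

r | ~q

(((p | ~r) -> ~q) -> (r & q)) -> r
≡ ~(((p | ~r) -> ~q) -> (r & q)) | r   [eliminate ->]
≡ ~(~((p | ~r) -> ~q) | (r & q)) | r   [eliminate ->]
≡ ~(~(~(p | ~r) | ~q) | (r & q)) | r   [eliminate ->]
≡ (~~(~(p | ~r) | ~q) & ~(r & q)) | r   [De Morgan]
≡ ((~(p | ~r) | ~q) & ~(r & q)) | r   [double negation]
≡ (((~p & ~~r) | ~q) & ~(r & q)) | r   [De Morgan]
≡ (((~p & r) | ~q) & ~(r & q)) | r   [double negation]
≡ (((~p & r) | ~q) & (~r | ~q)) | r   [De Morgan]
≡ (~p | ~q | r) & (r | ~q | r) & (~r | ~q | r)   [distribute | over &]
≡ r | ~q   [simplify]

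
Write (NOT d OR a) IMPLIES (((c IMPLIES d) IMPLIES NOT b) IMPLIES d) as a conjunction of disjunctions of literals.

(d OR NOT c) AND (d OR b)

(NOT d OR a) IMPLIES (((c IMPLIES d) IMPLIES NOT b) IMPLIES d)
⇔ NOT (NOT d OR a) OR (((c IMPLIES d) IMPLIES NOT b) IMPLIES d)   [eliminate IMPLIES]
⇔ NOT (NOT d OR a) OR NOT ((c IMPLIES d) IMPLIES NOT b) OR d   [eliminate IMPLIES]
⇔ NOT (NOT d OR a) OR NOT (NOT (c IMPLIES d) OR NOT b) OR d   [eliminate IMPLIES]
⇔ NOT (NOT d OR a) OR NOT (NOT (NOT c OR d) OR NOT b) OR d   [eliminate IMPLIES]
⇔ (NOT NOT d AND NOT a) OR NOT (NOT (NOT c OR d) OR NOT b) OR d   [De Morgan]
⇔ (d AND NOT a) OR NOT (NOT (NOT c OR d) OR NOT b) OR d   [double negation]
⇔ (d AND NOT a) OR (NOT NOT (NOT c OR d) AND NOT NOT b) OR d   [De Morgan]
⇔ (d AND NOT a) OR ((NOT c OR d) AND NOT NOT b) OR d   [double negation]
⇔ (d AND NOT a) OR ((NOT c OR d) AND b) OR d   [double negation]
⇔ (d OR NOT c OR d OR d) AND (d OR b OR d) AND (NOT a OR NOT c OR d OR d) AND (NOT a OR b OR d)   [distribute OR over AND]
⇔ (d OR NOT c) AND (d OR b)   [simplify]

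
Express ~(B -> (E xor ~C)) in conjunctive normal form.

B & (~E | ~C) & (C | E)

~(B -> (E xor ~C))
≡ ~(~B | (E xor ~C))
≡ ~(~B | ((E | ~C) & ~(E & ~C)))
≡ ~~B & ~((E | ~C) & ~(E & ~C))
≡ B & ~((E | ~C) & ~(E & ~C))
≡ B & (~(E | ~C) | ~~(E & ~C))
≡ B & ((~E & ~~C) | ~~(E & ~C))
≡ B & ((~E & C) | ~~(E & ~C))
≡ B & ((~E & C) | (E & ~C))
≡ B & (~E | E) & (~E | ~C) & (C | E) & (C | ~C)
≡ B & (~E | ~C) & (C | E)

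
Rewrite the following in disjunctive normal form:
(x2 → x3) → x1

x2 ∧ ¬x3 ∨ x1

(x2 → x3) → x1
= ¬(x2 → x3) ∨ x1   [eliminate →]
= ¬(¬x2 ∨ x3) ∨ x1   [eliminate →]
= ¬¬x2 ∧ ¬x3 ∨ x1   [De Morgan]
= x2 ∧ ¬x3 ∨ x1   [double negation]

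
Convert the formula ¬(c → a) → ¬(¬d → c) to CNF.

¬(c → a) → ¬(¬d → c)
≡ ¬¬(c → a) ∨ ¬(¬d → c)   [eliminate →]
≡ ¬¬(¬c ∨ a) ∨ ¬(¬d → c)   [eliminate →]
≡ ¬¬(¬c ∨ a) ∨ ¬(¬¬d ∨ c)   [eliminate →]
≡ ¬c ∨ a ∨ ¬(¬¬d ∨ c)   [double negation]
≡ ¬c ∨ a ∨ ¬¬¬d ∧ ¬c   [De Morgan]
≡ ¬c ∨ a ∨ ¬d ∧ ¬c   [double negation]
≡ (¬c ∨ a ∨ ¬d) ∧ (¬c ∨ a ∨ ¬c)   [distribute ∨ over ∧]
≡ ¬c ∨ a   [simplify]

¬c ∨ a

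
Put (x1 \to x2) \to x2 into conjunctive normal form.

(x1 \to x2) \to x2
≡ \lnot (x1 \to x2) \lor x2   [eliminate \to]
≡ \lnot (\lnot x1 \lor x2) \lor x2   [eliminate \to]
≡ \lnot \lnot x1 \land \lnot x2 \lor x2   [De Morgan]
≡ x1 \land \lnot x2 \lor x2   [double negation]
≡ (x1 \lor x2) \land (\lnot x2 \lor x2)   [distribute \lor over \land]
≡ x1 \lor x2   [simplify]

x1 \lor x2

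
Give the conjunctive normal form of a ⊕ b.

(a ∨ b) ∧ (¬a ∨ ¬b)

a ⊕ b
= (a ∨ b) ∧ ¬(a ∧ b)   (expand ⊕)
= (a ∨ b) ∧ (¬a ∨ ¬b)   (De Morgan)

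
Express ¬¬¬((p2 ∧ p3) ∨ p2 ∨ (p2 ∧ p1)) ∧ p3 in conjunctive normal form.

¬¬¬((p2 ∧ p3) ∨ p2 ∨ (p2 ∧ p1)) ∧ p3
≡ ¬((p2 ∧ p3) ∨ p2 ∨ (p2 ∧ p1)) ∧ p3   (double negation)
≡ ¬(p2 ∧ p3) ∧ ¬p2 ∧ ¬(p2 ∧ p1) ∧ p3   (De Morgan)
≡ (¬p2 ∨ ¬p3) ∧ ¬p2 ∧ ¬(p2 ∧ p1) ∧ p3   (De Morgan)
≡ (¬p2 ∨ ¬p3) ∧ ¬p2 ∧ (¬p2 ∨ ¬p1) ∧ p3   (De Morgan)
≡ ¬p2 ∧ p3   (simplify)

¬p2 ∧ p3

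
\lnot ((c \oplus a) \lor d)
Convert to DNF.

\lnot ((c \oplus a) \lor d)
≡ \lnot ((c \land \lnot a) \lor (\lnot c \land a) \lor d)
≡ \lnot (c \land \lnot a) \land \lnot (\lnot c \land a) \land \lnot d
≡ (\lnot c \lor \lnot \lnot a) \land \lnot (\lnot c \land a) \land \lnot d
≡ (\lnot c \lor a) \land \lnot (\lnot c \land a) \land \lnot d
≡ (\lnot c \lor a) \land (\lnot \lnot c \lor \lnot a) \land \lnot d
≡ (\lnot c \lor a) \land (c \lor \lnot a) \land \lnot d
≡ (\lnot c \land c \land \lnot d) \lor (\lnot c \land \lnot a \land \lnot d) \lor (a \land c \land \lnot d) \lor (a \land \lnot a \land \lnot d)
≡ (\lnot c \land \lnot a \land \lnot d) \lor (a \land c \land \lnot d)

(\lnot c \land \lnot a \land \lnot d) \lor (a \land c \land \lnot d)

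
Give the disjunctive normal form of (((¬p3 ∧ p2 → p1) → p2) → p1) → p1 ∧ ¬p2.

p2 ∧ ¬p1 ∨ p1 ∧ ¬p2

(((¬p3 ∧ p2 → p1) → p2) → p1) → p1 ∧ ¬p2
⇔ ¬(((¬p3 ∧ p2 → p1) → p2) → p1) ∨ p1 ∧ ¬p2   (eliminate →)
⇔ ¬(¬((¬p3 ∧ p2 → p1) → p2) ∨ p1) ∨ p1 ∧ ¬p2   (eliminate →)
⇔ ¬(¬(¬(¬p3 ∧ p2 → p1) ∨ p2) ∨ p1) ∨ p1 ∧ ¬p2   (eliminate →)
⇔ ¬(¬(¬(¬(¬p3 ∧ p2) ∨ p1) ∨ p2) ∨ p1) ∨ p1 ∧ ¬p2   (eliminate →)
⇔ ¬¬(¬(¬(¬p3 ∧ p2) ∨ p1) ∨ p2) ∧ ¬p1 ∨ p1 ∧ ¬p2   (De Morgan)
⇔ (¬(¬(¬p3 ∧ p2) ∨ p1) ∨ p2) ∧ ¬p1 ∨ p1 ∧ ¬p2   (double negation)
⇔ (¬¬(¬p3 ∧ p2) ∧ ¬p1 ∨ p2) ∧ ¬p1 ∨ p1 ∧ ¬p2   (De Morgan)
⇔ (¬p3 ∧ p2 ∧ ¬p1 ∨ p2) ∧ ¬p1 ∨ p1 ∧ ¬p2   (double negation)
⇔ ¬p3 ∧ p2 ∧ ¬p1 ∧ ¬p1 ∨ p2 ∧ ¬p1 ∨ p1 ∧ ¬p2   (distribute ∧ over ∨)
⇔ p2 ∧ ¬p1 ∨ p1 ∧ ¬p2   (simplify)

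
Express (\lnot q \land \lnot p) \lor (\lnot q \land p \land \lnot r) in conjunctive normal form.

(\lnot q \land \lnot p) \lor (\lnot q \land p \land \lnot r)
⇔ (\lnot q \lor \lnot q) \land (\lnot q \lor p) \land (\lnot q \lor \lnot r) \land (\lnot p \lor \lnot q) \land (\lnot p \lor p) \land (\lnot p \lor \lnot r)   [distribute \lor over \land]
⇔ \lnot q \land (\lnot p \lor \lnot r)   [simplify]

\lnot q \land (\lnot p \lor \lnot r)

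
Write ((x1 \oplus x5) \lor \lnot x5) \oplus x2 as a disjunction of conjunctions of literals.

((x1 \oplus x5) \lor \lnot x5) \oplus x2
= (((x1 \oplus x5) \lor \lnot x5) \land \lnot x2) \lor (\lnot ((x1 \oplus x5) \lor \lnot x5) \land x2)   [expand \oplus]
= (((x1 \land \lnot x5) \lor (\lnot x1 \land x5) \lor \lnot x5) \land \lnot x2) \lor (\lnot ((x1 \oplus x5) \lor \lnot x5) \land x2)   [expand \oplus]
= (((x1 \land \lnot x5) \lor (\lnot x1 \land x5) \lor \lnot x5) \land \lnot x2) \lor (\lnot ((x1 \land \lnot x5) \lor (\lnot x1 \land x5) \lor \lnot x5) \land x2)   [expand \oplus]
= (((x1 \land \lnot x5) \lor (\lnot x1 \land x5) \lor \lnot x5) \land \lnot x2) \lor (\lnot (x1 \land \lnot x5) \land \lnot (\lnot x1 \land x5) \land \lnot \lnot x5 \land x2)   [De Morgan]
= (((x1 \land \lnot x5) \lor (\lnot x1 \land x5) \lor \lnot x5) \land \lnot x2) \lor ((\lnot x1 \lor \lnot \lnot x5) \land \lnot (\lnot x1 \land x5) \land \lnot \lnot x5 \land x2)   [De Morgan]
= (((x1 \land \lnot x5) \lor (\lnot x1 \land x5) \lor \lnot x5) \land \lnot x2) \lor ((\lnot x1 \lor x5) \land \lnot (\lnot x1 \land x5) \land \lnot \lnot x5 \land x2)   [double negation]
= (((x1 \land \lnot x5) \lor (\lnot x1 \land x5) \lor \lnot x5) \land \lnot x2) \lor ((\lnot x1 \lor x5) \land (\lnot \lnot x1 \lor \lnot x5) \land \lnot \lnot x5 \land x2)   [De Morgan]
= (((x1 \land \lnot x5) \lor (\lnot x1 \land x5) \lor \lnot x5) \land \lnot x2) \lor ((\lnot x1 \lor x5) \land (x1 \lor \lnot x5) \land \lnot \lnot x5 \land x2)   [double negation]
= (((x1 \land \lnot x5) \lor (\lnot x1 \land x5) \lor \lnot x5) \land \lnot x2) \lor ((\lnot x1 \lor x5) \land (x1 \lor \lnot x5) \land x5 \land x2)   [double negation]
= (x1 \land \lnot x5 \land \lnot x2) \lor (\lnot x1 \land x5 \land \lnot x2) \lor (\lnot x5 \land \lnot x2) \lor (\lnot x1 \land x1 \land x5 \land x2) \lor (\lnot x1 \land \lnot x5 \land x5 \land x2) \lor (x5 \land x1 \land x5 \land x2) \lor (x5 \land \lnot x5 \land x5 \land x2)   [distribute \land over \lor]
= (\lnot x1 \land x5 \land \lnot x2) \lor (\lnot x5 \land \lnot x2) \lor (x5 \land x1 \land x2)   [simplify]

(\lnot x1 \land x5 \land \lnot x2) \lor (\lnot x5 \land \lnot x2) \lor (x5 \land x1 \land x2)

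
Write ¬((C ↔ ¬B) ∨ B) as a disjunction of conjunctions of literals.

¬((C ↔ ¬B) ∨ B)
⇔ ¬(((C → ¬B) ∧ (¬B → C)) ∨ B)   [eliminate ↔]
⇔ ¬(((¬C ∨ ¬B) ∧ (¬B → C)) ∨ B)   [eliminate →]
⇔ ¬(((¬C ∨ ¬B) ∧ (¬¬B ∨ C)) ∨ B)   [eliminate →]
⇔ ¬((¬C ∨ ¬B) ∧ (¬¬B ∨ C)) ∧ ¬B   [De Morgan]
⇔ (¬(¬C ∨ ¬B) ∨ ¬(¬¬B ∨ C)) ∧ ¬B   [De Morgan]
⇔ ((¬¬C ∧ ¬¬B) ∨ ¬(¬¬B ∨ C)) ∧ ¬B   [De Morgan]
⇔ ((C ∧ ¬¬B) ∨ ¬(¬¬B ∨ C)) ∧ ¬B   [double negation]
⇔ ((C ∧ B) ∨ ¬(¬¬B ∨ C)) ∧ ¬B   [double negation]
⇔ ((C ∧ B) ∨ (¬¬¬B ∧ ¬C)) ∧ ¬B   [De Morgan]
⇔ ((C ∧ B) ∨ (¬B ∧ ¬C)) ∧ ¬B   [double negation]
⇔ (C ∧ B ∧ ¬B) ∨ (¬B ∧ ¬C ∧ ¬B)   [distribute ∧ over ∨]
⇔ ¬B ∧ ¬C   [simplify]

¬B ∧ ¬C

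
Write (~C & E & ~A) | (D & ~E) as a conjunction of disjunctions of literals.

(~C | D) & (~C | ~E) & (E | D) & (~A | D) & (~A | ~E)

(~C & E & ~A) | (D & ~E)
⇔ (~C | D) & (~C | ~E) & (E | D) & (E | ~E) & (~A | D) & (~A | ~E)   [distribute | over &]
⇔ (~C | D) & (~C | ~E) & (E | D) & (~A | D) & (~A | ~E)   [simplify]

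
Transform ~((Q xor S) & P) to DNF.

(~Q & ~S) | (S & Q) | ~P

~((Q xor S) & P)
≡ ~(((Q & ~S) | (~Q & S)) & P)   (expand xor)
≡ ~((Q & ~S) | (~Q & S)) | ~P   (De Morgan)
≡ (~(Q & ~S) & ~(~Q & S)) | ~P   (De Morgan)
≡ ((~Q | ~~S) & ~(~Q & S)) | ~P   (De Morgan)
≡ ((~Q | S) & ~(~Q & S)) | ~P   (double negation)
≡ ((~Q | S) & (~~Q | ~S)) | ~P   (De Morgan)
≡ ((~Q | S) & (Q | ~S)) | ~P   (double negation)
≡ (~Q & Q) | (~Q & ~S) | (S & Q) | (S & ~S) | ~P   (distribute & over |)
≡ (~Q & ~S) | (S & Q) | ~P   (simplify)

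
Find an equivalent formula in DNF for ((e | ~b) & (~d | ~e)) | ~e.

((e | ~b) & (~d | ~e)) | ~e
= (e & ~d) | (e & ~e) | (~b & ~d) | (~b & ~e) | ~e   [distribute & over |]
= (e & ~d) | (~b & ~d) | ~e   [simplify]

(e & ~d) | (~b & ~d) | ~e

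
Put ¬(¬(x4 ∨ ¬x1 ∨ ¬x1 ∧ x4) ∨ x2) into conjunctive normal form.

(x4 ∨ ¬x1) ∧ ¬x2

¬(¬(x4 ∨ ¬x1 ∨ ¬x1 ∧ x4) ∨ x2)
⇔ ¬¬(x4 ∨ ¬x1 ∨ ¬x1 ∧ x4) ∧ ¬x2   [De Morgan]
⇔ (x4 ∨ ¬x1 ∨ ¬x1 ∧ x4) ∧ ¬x2   [double negation]
⇔ (x4 ∨ ¬x1 ∨ ¬x1) ∧ (x4 ∨ ¬x1 ∨ x4) ∧ ¬x2   [distribute ∨ over ∧]
⇔ (x4 ∨ ¬x1) ∧ ¬x2   [simplify]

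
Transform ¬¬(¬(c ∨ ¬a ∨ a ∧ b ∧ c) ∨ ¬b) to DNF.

¬c ∧ a ∨ ¬b

¬¬(¬(c ∨ ¬a ∨ a ∧ b ∧ c) ∨ ¬b)
≡ ¬(c ∨ ¬a ∨ a ∧ b ∧ c) ∨ ¬b   — double negation
≡ ¬c ∧ ¬¬a ∧ ¬(a ∧ b ∧ c) ∨ ¬b   — De Morgan
≡ ¬c ∧ a ∧ ¬(a ∧ b ∧ c) ∨ ¬b   — double negation
≡ ¬c ∧ a ∧ (¬a ∨ ¬b ∨ ¬c) ∨ ¬b   — De Morgan
≡ ¬c ∧ a ∧ ¬a ∨ ¬c ∧ a ∧ ¬b ∨ ¬c ∧ a ∧ ¬c ∨ ¬b   — distribute ∧ over ∨
≡ ¬c ∧ a ∨ ¬b   — simplify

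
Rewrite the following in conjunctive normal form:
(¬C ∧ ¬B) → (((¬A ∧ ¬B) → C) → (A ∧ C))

C ∨ B ∨ ¬A

(¬C ∧ ¬B) → (((¬A ∧ ¬B) → C) → (A ∧ C))
≡ ¬(¬C ∧ ¬B) ∨ (((¬A ∧ ¬B) → C) → (A ∧ C))   (eliminate →)
≡ ¬(¬C ∧ ¬B) ∨ ¬((¬A ∧ ¬B) → C) ∨ (A ∧ C)   (eliminate →)
≡ ¬(¬C ∧ ¬B) ∨ ¬(¬(¬A ∧ ¬B) ∨ C) ∨ (A ∧ C)   (eliminate →)
≡ ¬¬C ∨ ¬¬B ∨ ¬(¬(¬A ∧ ¬B) ∨ C) ∨ (A ∧ C)   (De Morgan)
≡ C ∨ ¬¬B ∨ ¬(¬(¬A ∧ ¬B) ∨ C) ∨ (A ∧ C)   (double negation)
≡ C ∨ B ∨ ¬(¬(¬A ∧ ¬B) ∨ C) ∨ (A ∧ C)   (double negation)
≡ C ∨ B ∨ (¬¬(¬A ∧ ¬B) ∧ ¬C) ∨ (A ∧ C)   (De Morgan)
≡ C ∨ B ∨ (¬A ∧ ¬B ∧ ¬C) ∨ (A ∧ C)   (double negation)
≡ (C ∨ B ∨ ¬A ∨ A) ∧ (C ∨ B ∨ ¬A ∨ C) ∧ (C ∨ B ∨ ¬B ∨ A) ∧ (C ∨ B ∨ ¬B ∨ C) ∧ (C ∨ B ∨ ¬C ∨ A) ∧ (C ∨ B ∨ ¬C ∨ C)   (distribute ∨ over ∧)
≡ C ∨ B ∨ ¬A   (simplify)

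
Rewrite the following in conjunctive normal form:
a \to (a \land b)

\lnot a \lor b

a \to (a \land b)
= \lnot a \lor (a \land b)
= (\lnot a \lor a) \land (\lnot a \lor b)
= \lnot a \lor b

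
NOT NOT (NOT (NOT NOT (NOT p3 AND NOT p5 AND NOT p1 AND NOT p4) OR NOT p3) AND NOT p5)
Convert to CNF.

NOT NOT (NOT (NOT NOT (NOT p3 AND NOT p5 AND NOT p1 AND NOT p4) OR NOT p3) AND NOT p5)
≡ NOT (NOT NOT (NOT p3 AND NOT p5 AND NOT p1 AND NOT p4) OR NOT p3) AND NOT p5   — double negation
≡ NOT NOT NOT (NOT p3 AND NOT p5 AND NOT p1 AND NOT p4) AND NOT NOT p3 AND NOT p5   — De Morgan
≡ NOT (NOT p3 AND NOT p5 AND NOT p1 AND NOT p4) AND NOT NOT p3 AND NOT p5   — double negation
≡ (NOT NOT p3 OR NOT NOT p5 OR NOT NOT p1 OR NOT NOT p4) AND NOT NOT p3 AND NOT p5   — De Morgan
≡ (p3 OR NOT NOT p5 OR NOT NOT p1 OR NOT NOT p4) AND NOT NOT p3 AND NOT p5   — double negation
≡ (p3 OR p5 OR NOT NOT p1 OR NOT NOT p4) AND NOT NOT p3 AND NOT p5   — double negation
≡ (p3 OR p5 OR p1 OR NOT NOT p4) AND NOT NOT p3 AND NOT p5   — double negation
≡ (p3 OR p5 OR p1 OR p4) AND NOT NOT p3 AND NOT p5   — double negation
≡ (p3 OR p5 OR p1 OR p4) AND p3 AND NOT p5   — double negation
≡ p3 AND NOT p5   — simplify

p3 AND NOT p5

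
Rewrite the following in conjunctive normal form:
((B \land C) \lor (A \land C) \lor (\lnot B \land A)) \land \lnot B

(B \lor A) \land (C \lor A) \land \lnot B

((B \land C) \lor (A \land C) \lor (\lnot B \land A)) \land \lnot B
= (B \lor A \lor \lnot B) \land (B \lor A \lor A) \land (B \lor C \lor \lnot B) \land (B \lor C \lor A) \land (C \lor A \lor \lnot B) \land (C \lor A \lor A) \land (C \lor C \lor \lnot B) \land (C \lor C \lor A) \land \lnot B   (distribute \lor over \land)
= (B \lor A) \land (C \lor A) \land \lnot B   (simplify)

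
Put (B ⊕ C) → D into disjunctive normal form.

(B ⊕ C) → D
≡ ¬(B ⊕ C) ∨ D   — eliminate →
≡ ¬((B ∧ ¬C) ∨ (¬B ∧ C)) ∨ D   — expand ⊕
≡ (¬(B ∧ ¬C) ∧ ¬(¬B ∧ C)) ∨ D   — De Morgan
≡ ((¬B ∨ ¬¬C) ∧ ¬(¬B ∧ C)) ∨ D   — De Morgan
≡ ((¬B ∨ C) ∧ ¬(¬B ∧ C)) ∨ D   — double negation
≡ ((¬B ∨ C) ∧ (¬¬B ∨ ¬C)) ∨ D   — De Morgan
≡ ((¬B ∨ C) ∧ (B ∨ ¬C)) ∨ D   — double negation
≡ (¬B ∧ B) ∨ (¬B ∧ ¬C) ∨ (C ∧ B) ∨ (C ∧ ¬C) ∨ D   — distribute ∧ over ∨
≡ (¬B ∧ ¬C) ∨ (C ∧ B) ∨ D   — simplify

(¬B ∧ ¬C) ∨ (C ∧ B) ∨ D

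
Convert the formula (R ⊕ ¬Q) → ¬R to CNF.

(R ⊕ ¬Q) → ¬R
⇔ ¬(R ⊕ ¬Q) ∨ ¬R   — eliminate →
⇔ ¬((R ∨ ¬Q) ∧ ¬(R ∧ ¬Q)) ∨ ¬R   — expand ⊕
⇔ ¬(R ∨ ¬Q) ∨ ¬¬(R ∧ ¬Q) ∨ ¬R   — De Morgan
⇔ (¬R ∧ ¬¬Q) ∨ ¬¬(R ∧ ¬Q) ∨ ¬R   — De Morgan
⇔ (¬R ∧ Q) ∨ ¬¬(R ∧ ¬Q) ∨ ¬R   — double negation
⇔ (¬R ∧ Q) ∨ (R ∧ ¬Q) ∨ ¬R   — double negation
⇔ (¬R ∨ R ∨ ¬R) ∧ (¬R ∨ ¬Q ∨ ¬R) ∧ (Q ∨ R ∨ ¬R) ∧ (Q ∨ ¬Q ∨ ¬R)   — distribute ∨ over ∧
⇔ ¬R ∨ ¬Q   — simplify

¬R ∨ ¬Q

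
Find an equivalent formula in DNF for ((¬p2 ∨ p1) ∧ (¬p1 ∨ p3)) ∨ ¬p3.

(¬p2 ∧ ¬p1) ∨ (¬p2 ∧ p3) ∨ (p1 ∧ p3) ∨ ¬p3

((¬p2 ∨ p1) ∧ (¬p1 ∨ p3)) ∨ ¬p3
= (¬p2 ∧ ¬p1) ∨ (¬p2 ∧ p3) ∨ (p1 ∧ ¬p1) ∨ (p1 ∧ p3) ∨ ¬p3   [distribute ∧ over ∨]
= (¬p2 ∧ ¬p1) ∨ (¬p2 ∧ p3) ∨ (p1 ∧ p3) ∨ ¬p3   [simplify]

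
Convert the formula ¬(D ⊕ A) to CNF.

¬(D ⊕ A)
⇔ ¬((D ∨ A) ∧ ¬(D ∧ A))
⇔ ¬(D ∨ A) ∨ ¬¬(D ∧ A)
⇔ (¬D ∧ ¬A) ∨ ¬¬(D ∧ A)
⇔ (¬D ∧ ¬A) ∨ (D ∧ A)
⇔ (¬D ∨ D) ∧ (¬D ∨ A) ∧ (¬A ∨ D) ∧ (¬A ∨ A)
⇔ (¬D ∨ A) ∧ (¬A ∨ D)

(¬D ∨ A) ∧ (¬A ∨ D)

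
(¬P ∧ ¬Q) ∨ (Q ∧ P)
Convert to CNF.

(¬P ∧ ¬Q) ∨ (Q ∧ P)
⇔ (¬P ∨ Q) ∧ (¬P ∨ P) ∧ (¬Q ∨ Q) ∧ (¬Q ∨ P)   (distribute ∨ over ∧)
⇔ (¬P ∨ Q) ∧ (¬Q ∨ P)   (simplify)

(¬P ∨ Q) ∧ (¬Q ∨ P)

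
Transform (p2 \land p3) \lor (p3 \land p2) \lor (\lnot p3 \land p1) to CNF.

(p2 \land p3) \lor (p3 \land p2) \lor (\lnot p3 \land p1)
⇔ (p2 \lor p3 \lor \lnot p3) \land (p2 \lor p3 \lor p1) \land (p2 \lor p2 \lor \lnot p3) \land (p2 \lor p2 \lor p1) \land (p3 \lor p3 \lor \lnot p3) \land (p3 \lor p3 \lor p1) \land (p3 \lor p2 \lor \lnot p3) \land (p3 \lor p2 \lor p1)   — distribute \lor over \land
⇔ (p2 \lor \lnot p3) \land (p2 \lor p1) \land (p3 \lor p1)   — simplify

(p2 \lor \lnot p3) \land (p2 \lor p1) \land (p3 \lor p1)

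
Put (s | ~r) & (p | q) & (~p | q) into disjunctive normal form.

(s | ~r) & (p | q) & (~p | q)
≡ (s & p & ~p) | (s & p & q) | (s & q & ~p) | (s & q & q) | (~r & p & ~p) | (~r & p & q) | (~r & q & ~p) | (~r & q & q)   (distribute & over |)
≡ (s & q) | (~r & q)   (simplify)

(s & q) | (~r & q)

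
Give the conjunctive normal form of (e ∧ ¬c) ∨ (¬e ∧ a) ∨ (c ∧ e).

(e ∧ ¬c) ∨ (¬e ∧ a) ∨ (c ∧ e)
≡ (e ∨ ¬e ∨ c) ∧ (e ∨ ¬e ∨ e) ∧ (e ∨ a ∨ c) ∧ (e ∨ a ∨ e) ∧ (¬c ∨ ¬e ∨ c) ∧ (¬c ∨ ¬e ∨ e) ∧ (¬c ∨ a ∨ c) ∧ (¬c ∨ a ∨ e)   [distribute ∨ over ∧]
≡ e ∨ a   [simplify]

e ∨ a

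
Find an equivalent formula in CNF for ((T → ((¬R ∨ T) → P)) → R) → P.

((T → ((¬R ∨ T) → P)) → R) → P
⇔ ¬((T → ((¬R ∨ T) → P)) → R) ∨ P   [eliminate →]
⇔ ¬(¬(T → ((¬R ∨ T) → P)) ∨ R) ∨ P   [eliminate →]
⇔ ¬(¬(¬T ∨ ((¬R ∨ T) → P)) ∨ R) ∨ P   [eliminate →]
⇔ ¬(¬(¬T ∨ ¬(¬R ∨ T) ∨ P) ∨ R) ∨ P   [eliminate →]
⇔ (¬¬(¬T ∨ ¬(¬R ∨ T) ∨ P) ∧ ¬R) ∨ P   [De Morgan]
⇔ ((¬T ∨ ¬(¬R ∨ T) ∨ P) ∧ ¬R) ∨ P   [double negation]
⇔ ((¬T ∨ (¬¬R ∧ ¬T) ∨ P) ∧ ¬R) ∨ P   [De Morgan]
⇔ ((¬T ∨ (R ∧ ¬T) ∨ P) ∧ ¬R) ∨ P   [double negation]
⇔ (¬T ∨ R ∨ P ∨ P) ∧ (¬T ∨ ¬T ∨ P ∨ P) ∧ (¬R ∨ P)   [distribute ∨ over ∧]
⇔ (¬T ∨ P) ∧ (¬R ∨ P)   [simplify]

(¬T ∨ P) ∧ (¬R ∨ P)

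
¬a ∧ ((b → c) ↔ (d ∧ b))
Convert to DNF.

(¬a ∧ b ∧ ¬c ∧ ¬d) ∨ (¬a ∧ d ∧ b ∧ c)

¬a ∧ ((b → c) ↔ (d ∧ b))
≡ ¬a ∧ ((b → c) → (d ∧ b)) ∧ ((d ∧ b) → (b → c))   [eliminate ↔]
≡ ¬a ∧ (¬(b → c) ∨ (d ∧ b)) ∧ ((d ∧ b) → (b → c))   [eliminate →]
≡ ¬a ∧ (¬(¬b ∨ c) ∨ (d ∧ b)) ∧ ((d ∧ b) → (b → c))   [eliminate →]
≡ ¬a ∧ (¬(¬b ∨ c) ∨ (d ∧ b)) ∧ (¬(d ∧ b) ∨ (b → c))   [eliminate →]
≡ ¬a ∧ (¬(¬b ∨ c) ∨ (d ∧ b)) ∧ (¬(d ∧ b) ∨ ¬b ∨ c)   [eliminate →]
≡ ¬a ∧ ((¬¬b ∧ ¬c) ∨ (d ∧ b)) ∧ (¬(d ∧ b) ∨ ¬b ∨ c)   [De Morgan]
≡ ¬a ∧ ((b ∧ ¬c) ∨ (d ∧ b)) ∧ (¬(d ∧ b) ∨ ¬b ∨ c)   [double negation]
≡ ¬a ∧ ((b ∧ ¬c) ∨ (d ∧ b)) ∧ (¬d ∨ ¬b ∨ ¬b ∨ c)   [De Morgan]
≡ (¬a ∧ b ∧ ¬c ∧ ¬d) ∨ (¬a ∧ b ∧ ¬c ∧ ¬b) ∨ (¬a ∧ b ∧ ¬c ∧ ¬b) ∨ (¬a ∧ b ∧ ¬c ∧ c) ∨ (¬a ∧ d ∧ b ∧ ¬d) ∨ (¬a ∧ d ∧ b ∧ ¬b) ∨ (¬a ∧ d ∧ b ∧ ¬b) ∨ (¬a ∧ d ∧ b ∧ c)   [distribute ∧ over ∨]
≡ (¬a ∧ b ∧ ¬c ∧ ¬d) ∨ (¬a ∧ d ∧ b ∧ c)   [simplify]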